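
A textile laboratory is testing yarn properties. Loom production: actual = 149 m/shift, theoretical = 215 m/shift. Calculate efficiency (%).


Formula: Efficiency% = (Actual output / Theoretical output) * 100
Efficiency% = (149 / 215) * 100
Efficiency% = 0.693023 * 100 = 69.3023% ≈ 69.3%

69.3%


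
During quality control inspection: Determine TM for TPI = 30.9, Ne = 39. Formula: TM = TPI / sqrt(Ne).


Formula: TM = TPI / sqrt(Ne)
Step 1: sqrt(Ne) = sqrt(39) = 6.245
Step 2: TM = 30.9 / 6.245 = 4.95

4.95 TM


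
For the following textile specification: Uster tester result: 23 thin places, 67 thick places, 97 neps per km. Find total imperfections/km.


Formula: Total = thin places + thick places + neps
Total = 23 + 67 + 97
Total = 187 imperfections/km

187 imperfections/km


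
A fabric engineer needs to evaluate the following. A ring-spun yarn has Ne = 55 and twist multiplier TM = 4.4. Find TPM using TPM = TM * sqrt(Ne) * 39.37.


Formula: TPM = TM * sqrt(Ne) * 39.37
Step 1: sqrt(Ne) = sqrt(55) = 7.4162
Step 2: TM * sqrt(Ne) = 4.4 * 7.4162 = 32.6313
Step 3: TPM = 32.6313 * 39.37 = 1285 twists/m

1285 twists/m


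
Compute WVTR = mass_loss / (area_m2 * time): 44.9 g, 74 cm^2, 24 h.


Formula: WVTR = mass_loss / (area * time)
Step 1: Convert area: 74 cm^2 = 0.0074 m^2
Step 2: WVTR = 44.9 g / (0.0074 m^2 * 24 h)
Step 3: WVTR = 44.9 / 0.1776 = 252.8 g/m^2/h

252.8 g/m^2/h


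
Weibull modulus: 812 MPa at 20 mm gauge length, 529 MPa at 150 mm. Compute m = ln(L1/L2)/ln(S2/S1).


Formula: m = ln(L1/L2) / ln(S2/S1)
Step 1: ln(L1/L2) = ln(20/150) = -2.01490
Step 2: S2/S1 = 529/812 = 0.65148
Step 3: ln(S2/S1) = ln(0.65148) = -0.42851
Step 4: m = -2.01490 / -0.42851 = 4.70

4.70 (Weibull m)


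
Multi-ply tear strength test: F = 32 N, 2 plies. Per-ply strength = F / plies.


Formula: Per-ply strength = Total force / Number of plies
Per-ply = 32 N / 2
Per-ply = 16 N

16 N


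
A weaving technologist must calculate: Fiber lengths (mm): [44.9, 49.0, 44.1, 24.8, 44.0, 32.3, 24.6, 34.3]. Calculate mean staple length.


Formula: Mean = sum of lengths / count
Sum = 44.9 + 49.0 + 44.1 + 24.8 + 44.0 + 32.3 + 24.6 + 34.3
Sum = 298.0 mm
Mean = 298.0 / 8 = 37.25 mm

37.25 mm


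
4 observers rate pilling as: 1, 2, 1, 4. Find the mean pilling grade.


Formula: Mean = sum / count
Sum = 1 + 2 + 1 + 4 = 8
Mean = 8 / 4 = 2.0

2.0


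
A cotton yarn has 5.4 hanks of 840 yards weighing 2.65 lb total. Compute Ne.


Formula: Ne = hanks / mass_lb
Substituting: Ne = 5.4 / 2.65
Ne = 2.0

2.0 Ne


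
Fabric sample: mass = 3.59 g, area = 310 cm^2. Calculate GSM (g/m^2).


Formula: GSM = mass_g / area_m2
Step 1: Convert area: 310 cm^2 = 310 / 10000 = 0.031 m^2
Step 2: GSM = 3.59 g / 0.031 m^2 = 115.8 g/m^2

115.8 g/m^2


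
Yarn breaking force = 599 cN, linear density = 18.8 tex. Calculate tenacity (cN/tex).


Formula: Tenacity = Breaking force / Linear density
Tenacity = 599 cN / 18.8 tex
Tenacity = 31.86 cN/tex

31.86 cN/tex


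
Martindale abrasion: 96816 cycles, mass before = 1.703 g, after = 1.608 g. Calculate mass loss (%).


Formula: Mass loss% = ((m_before - m_after) / m_before) * 100
Step 1: Mass loss = 1.703 - 1.608 = 0.095 g
Step 2: Ratio = 0.095 / 1.703 = 0.0557839
Step 3: Mass loss% = 0.0557839 * 100 = 5.57839% ≈ 5.58%

5.58%


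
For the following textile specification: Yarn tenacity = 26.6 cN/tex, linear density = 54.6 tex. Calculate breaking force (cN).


Formula: Breaking force = Tenacity * Linear density
F = 26.6 cN/tex * 54.6 tex
F = 1452.36 cN

1452.36 cN


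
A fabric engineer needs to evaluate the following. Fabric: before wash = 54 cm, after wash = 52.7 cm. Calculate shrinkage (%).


Formula: Shrinkage% = ((L_before - L_after) / L_before) * 100
Step 1: Shrinkage = 54 - 52.7 = 1.3 cm
Step 2: Shrinkage% = (1.3 / 54) * 100
Step 3: Shrinkage% = 0.024074 * 100 = 2.4074% ≈ 2.4%

2.4%


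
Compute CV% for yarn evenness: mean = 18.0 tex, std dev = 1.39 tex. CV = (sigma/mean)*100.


Formula: CV% = (standard deviation / mean) * 100
Step 1: Ratio = 1.39 / 18.0 = 0.077222
Step 2: CV% = 0.077222 * 100 = 7.7222% ≈ 7.7%

7.7%


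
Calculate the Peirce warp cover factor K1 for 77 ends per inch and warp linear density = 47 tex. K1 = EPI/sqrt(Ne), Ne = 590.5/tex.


Formula: K1 = EPI / sqrt(Ne), with Ne = 590.5 / tex_warp
Step 1: Ne = 590.5 / 47 = 12.564
Step 2: sqrt(Ne) = sqrt(12.564) = 3.5446
Step 3: K1 = 77 / 3.5446 = 21.7

21.7


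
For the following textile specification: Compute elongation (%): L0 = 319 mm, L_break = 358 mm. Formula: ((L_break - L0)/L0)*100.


Formula: Elongation (%) = ((L_break - L0) / L0) * 100
Step 1: Extension = 358 - 319 = 39 mm
Step 2: Elongation = (39 / 319) * 100
Step 3: Elongation = 0.122257 * 100 = 12.2257% ≈ 12.2%

12.2%


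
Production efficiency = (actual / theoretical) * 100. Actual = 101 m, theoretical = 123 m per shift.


Formula: Efficiency% = (Actual output / Theoretical output) * 100
Efficiency% = (101 / 123) * 100
Efficiency% = 0.821138 * 100 = 82.1138% ≈ 82.1%

82.1%


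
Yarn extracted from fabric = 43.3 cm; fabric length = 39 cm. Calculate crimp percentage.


Formula: Crimp% = ((L_yarn - L_fabric) / L_fabric) * 100
Step 1: Extension = 43.3 - 39 = 4.3 cm
Step 2: Crimp% = (4.3 / 39) * 100
Step 3: Crimp% = 0.110256 * 100 = 11.0256% ≈ 11.0%

11.0%


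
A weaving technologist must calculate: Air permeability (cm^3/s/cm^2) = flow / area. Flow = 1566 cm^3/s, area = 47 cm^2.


Formula: Air Permeability = Airflow / Test Area
AP = 1566 cm^3/s / 47 cm^2
AP = 33.3 cm^3/s/cm^2

33.3 cm^3/s/cm^2


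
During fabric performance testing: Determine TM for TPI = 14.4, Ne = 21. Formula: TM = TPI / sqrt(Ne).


Formula: TM = TPI / sqrt(Ne)
Step 1: sqrt(Ne) = sqrt(21) = 4.5826
Step 2: TM = 14.4 / 4.5826 = 3.14

3.14 TM


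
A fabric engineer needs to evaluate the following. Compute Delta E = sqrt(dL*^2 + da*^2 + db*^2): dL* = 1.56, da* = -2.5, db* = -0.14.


Formula: Delta E = sqrt(dL*^2 + da*^2 + db*^2)
Step 1: dL*^2 = 1.56^2 = 2.4336
Step 2: da*^2 = (-2.5)^2 = 6.25
Step 3: db*^2 = (-0.14)^2 = 0.0196
Step 4: Sum = 2.4336 + 6.25 + 0.0196 = 8.7032
Step 5: Delta E = sqrt(8.7032) = 2.95

2.95 Delta E


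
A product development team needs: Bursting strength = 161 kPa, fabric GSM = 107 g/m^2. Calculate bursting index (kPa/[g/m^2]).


Formula: Bursting Index = Bursting Strength / Fabric GSM
BI = 161 kPa / 107 g/m^2
BI = 1.505 kPa/(g/m^2)

1.505 kPa/(g/m^2)


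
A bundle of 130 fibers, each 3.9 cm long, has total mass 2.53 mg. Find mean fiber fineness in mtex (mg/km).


Formula: fineness (mtex) = mass (mg) / total length (km) = (mass_mg / total_length_m) * 1000
Step 1: Convert fiber length: 3.9 cm = 0.039 m
Step 2: Total fiber length = 130 * 0.039 = 5.07 m
Step 3: Linear density = 2.53 mg / 5.07 m = 0.4990 mg/m
Step 4: fineness = 0.4990 * 1000 = 499.0 mtex

499.0 mtex


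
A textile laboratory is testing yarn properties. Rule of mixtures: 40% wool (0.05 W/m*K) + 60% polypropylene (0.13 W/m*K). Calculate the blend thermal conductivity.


Formula: Blend property = (fraction_A * property_A) + (fraction_B * property_B)
Step 1: Contribution A = 40/100 * 0.05 W/m*K = 0.02 W/m*K
Step 2: Contribution B = 60/100 * 0.13 W/m*K = 0.078 W/m*K
Step 3: Blend thermal conductivity = 0.02 + 0.078 = 0.098 W/m*K

0.098 W/m*K


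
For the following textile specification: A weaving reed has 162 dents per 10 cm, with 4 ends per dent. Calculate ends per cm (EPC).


Formula: EPC = (dents per 10 cm * ends per dent) / 10
Step 1: Total ends per 10 cm = 162 * 4 = 648
Step 2: EPC = 648 / 10 = 64.8 ends/cm

64.8 ends/cm


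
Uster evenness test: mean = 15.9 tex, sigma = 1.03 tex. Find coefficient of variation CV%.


Formula: CV% = (standard deviation / mean) * 100
Step 1: Ratio = 1.03 / 15.9 = 0.06478
Step 2: CV% = 0.06478 * 100 = 6.478% ≈ 6.5%

6.5%


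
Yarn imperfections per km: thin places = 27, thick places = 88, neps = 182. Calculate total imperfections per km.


Formula: Total = thin places + thick places + neps
Total = 27 + 88 + 182
Total = 297 imperfections/km

297 imperfections/km


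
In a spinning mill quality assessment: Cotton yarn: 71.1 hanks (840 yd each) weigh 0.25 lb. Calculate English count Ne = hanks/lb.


Formula: Ne = hanks / mass_lb
Substituting: Ne = 71.1 / 0.25
Ne = 284.4

284.4 Ne


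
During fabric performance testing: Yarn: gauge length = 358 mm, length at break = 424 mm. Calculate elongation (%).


Formula: Elongation (%) = ((L_break - L0) / L0) * 100
Step 1: Extension = 424 - 358 = 66 mm
Step 2: Elongation = (66 / 358) * 100
Step 3: Elongation = 0.184358 * 100 = 18.4358% ≈ 18.4%

18.4%


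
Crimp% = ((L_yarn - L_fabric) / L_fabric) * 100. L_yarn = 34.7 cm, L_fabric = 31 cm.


Formula: Crimp% = ((L_yarn - L_fabric) / L_fabric) * 100
Step 1: Extension = 34.7 - 31 = 3.7 cm
Step 2: Crimp% = (3.7 / 31) * 100
Step 3: Crimp% = 0.119355 * 100 = 11.9355% ≈ 11.9%

11.9%


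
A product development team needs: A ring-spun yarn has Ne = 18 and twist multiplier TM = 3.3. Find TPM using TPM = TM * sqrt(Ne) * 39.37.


Formula: TPM = TM * sqrt(Ne) * 39.37
Step 1: sqrt(Ne) = sqrt(18) = 4.2426
Step 2: TM * sqrt(Ne) = 3.3 * 4.2426 = 14.0006
Step 3: TPM = 14.0006 * 39.37 = 551 twists/m

551 twists/m


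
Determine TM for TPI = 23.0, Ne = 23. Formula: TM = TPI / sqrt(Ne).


Formula: TM = TPI / sqrt(Ne)
Step 1: sqrt(Ne) = sqrt(23) = 4.7958
Step 2: TM = 23.0 / 4.7958 = 4.80

4.80 TM


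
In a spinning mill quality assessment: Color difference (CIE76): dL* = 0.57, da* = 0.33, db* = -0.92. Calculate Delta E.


Formula: Delta E = sqrt(dL*^2 + da*^2 + db*^2)
Step 1: dL*^2 = 0.57^2 = 0.3249
Step 2: da*^2 = 0.33^2 = 0.1089
Step 3: db*^2 = (-0.92)^2 = 0.8464
Step 4: Sum = 0.3249 + 0.1089 + 0.8464 = 1.2802
Step 5: Delta E = sqrt(1.2802) = 1.13

1.13 Delta E


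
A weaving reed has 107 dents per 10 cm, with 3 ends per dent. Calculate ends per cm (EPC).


Formula: EPC = (dents per 10 cm * ends per dent) / 10
Step 1: Total ends per 10 cm = 107 * 3 = 321
Step 2: EPC = 321 / 10 = 32.1 ends/cm

32.1 ends/cm


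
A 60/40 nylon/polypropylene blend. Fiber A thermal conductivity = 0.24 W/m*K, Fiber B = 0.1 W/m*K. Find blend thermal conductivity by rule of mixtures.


Formula: Blend property = (fraction_A * property_A) + (fraction_B * property_B)
Step 1: Contribution A = 60/100 * 0.24 W/m*K = 0.144 W/m*K
Step 2: Contribution B = 40/100 * 0.1 W/m*K = 0.04 W/m*K
Step 3: Blend thermal conductivity = 0.144 + 0.04 = 0.184 W/m*K

0.184 W/m*K


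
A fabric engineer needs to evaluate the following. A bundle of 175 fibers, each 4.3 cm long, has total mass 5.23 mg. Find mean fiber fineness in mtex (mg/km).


Formula: fineness (mtex) = mass (mg) / total length (km) = (mass_mg / total_length_m) * 1000
Step 1: Convert fiber length: 4.3 cm = 0.043 m
Step 2: Total fiber length = 175 * 0.043 = 7.525 m
Step 3: Linear density = 5.23 mg / 7.525 m = 0.6950 mg/m
Step 4: fineness = 0.6950 * 1000 = 695.0 mtex

695.0 mtex


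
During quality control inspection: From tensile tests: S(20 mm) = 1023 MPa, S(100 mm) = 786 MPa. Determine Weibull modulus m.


Formula: m = ln(L1/L2) / ln(S2/S1)
Step 1: ln(L1/L2) = ln(20/100) = -1.60944
Step 2: S2/S1 = 786/1023 = 0.76833
Step 3: ln(S2/S1) = ln(0.76833) = -0.26354
Step 4: m = -1.60944 / -0.26354 = 6.11

6.11 (Weibull m)


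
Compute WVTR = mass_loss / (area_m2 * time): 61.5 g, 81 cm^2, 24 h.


Formula: WVTR = mass_loss / (area * time)
Step 1: Convert area: 81 cm^2 = 0.0081 m^2
Step 2: WVTR = 61.5 g / (0.0081 m^2 * 24 h)
Step 3: WVTR = 61.5 / 0.1944 = 316.4 g/m^2/h

316.4 g/m^2/h


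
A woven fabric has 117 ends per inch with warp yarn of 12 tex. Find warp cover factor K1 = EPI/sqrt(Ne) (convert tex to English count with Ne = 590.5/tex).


Formula: K1 = EPI / sqrt(Ne), with Ne = 590.5 / tex_warp
Step 1: Ne = 590.5 / 12 = 49.208
Step 2: sqrt(Ne) = sqrt(49.208) = 7.0148
Step 3: K1 = 117 / 7.0148 = 16.7

16.7


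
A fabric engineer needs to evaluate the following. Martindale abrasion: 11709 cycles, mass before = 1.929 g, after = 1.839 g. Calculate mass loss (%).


Formula: Mass loss% = ((m_before - m_after) / m_before) * 100
Step 1: Mass loss = 1.929 - 1.839 = 0.09 g
Step 2: Ratio = 0.09 / 1.929 = 0.0466563
Step 3: Mass loss% = 0.0466563 * 100 = 4.66563% ≈ 4.67%

4.67%


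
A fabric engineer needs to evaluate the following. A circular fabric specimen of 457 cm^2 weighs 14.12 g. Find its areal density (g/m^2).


Formula: GSM = mass_g / area_m2
Step 1: Convert area: 457 cm^2 = 457 / 10000 = 0.0457 m^2
Step 2: GSM = 14.12 g / 0.0457 m^2 = 309.0 g/m^2

309.0 g/m^2


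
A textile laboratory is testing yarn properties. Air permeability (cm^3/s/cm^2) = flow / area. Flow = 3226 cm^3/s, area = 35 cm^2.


Formula: Air Permeability = Airflow / Test Area
AP = 3226 cm^3/s / 35 cm^2
AP = 92.2 cm^3/s/cm^2

92.2 cm^3/s/cm^2


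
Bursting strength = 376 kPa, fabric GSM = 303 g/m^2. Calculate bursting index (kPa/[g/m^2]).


Formula: Bursting Index = Bursting Strength / Fabric GSM
BI = 376 kPa / 303 g/m^2
BI = 1.241 kPa/(g/m^2)

1.241 kPa/(g/m^2)


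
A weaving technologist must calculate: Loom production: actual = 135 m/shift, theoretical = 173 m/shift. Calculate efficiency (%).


Formula: Efficiency% = (Actual output / Theoretical output) * 100
Efficiency% = (135 / 173) * 100
Efficiency% = 0.780347 * 100 = 78.0347% ≈ 78.0%

78.0%


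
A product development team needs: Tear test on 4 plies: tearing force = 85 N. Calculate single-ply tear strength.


Formula: Per-ply strength = Total force / Number of plies
Per-ply = 85 N / 4
Per-ply = 21.25 N

21.25 N


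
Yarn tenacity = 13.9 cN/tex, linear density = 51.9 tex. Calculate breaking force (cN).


Formula: Breaking force = Tenacity * Linear density
F = 13.9 cN/tex * 51.9 tex
F = 721.41 cN

721.41 cN


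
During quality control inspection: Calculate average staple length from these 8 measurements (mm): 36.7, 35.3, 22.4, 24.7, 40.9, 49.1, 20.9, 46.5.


Formula: Mean = sum of lengths / count
Sum = 36.7 + 35.3 + 22.4 + 24.7 + 40.9 + 49.1 + 20.9 + 46.5
Sum = 276.5 mm
Mean = 276.5 / 8 = 34.56 mm

34.56 mm


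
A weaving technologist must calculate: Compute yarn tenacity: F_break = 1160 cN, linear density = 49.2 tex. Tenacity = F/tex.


Formula: Tenacity = Breaking force / Linear density
Tenacity = 1160 cN / 49.2 tex
Tenacity = 23.58 cN/tex

23.58 cN/tex


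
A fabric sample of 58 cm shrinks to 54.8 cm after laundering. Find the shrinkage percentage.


Formula: Shrinkage% = ((L_before - L_after) / L_before) * 100
Step 1: Shrinkage = 58 - 54.8 = 3.2 cm
Step 2: Shrinkage% = (3.2 / 58) * 100
Step 3: Shrinkage% = 0.055172 * 100 = 5.5172% ≈ 5.5%

5.5%


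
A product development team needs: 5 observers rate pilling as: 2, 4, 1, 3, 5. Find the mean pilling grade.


Formula: Mean = sum / count
Sum = 2 + 4 + 1 + 3 + 5 = 15
Mean = 15 / 5 = 3.0

3.0


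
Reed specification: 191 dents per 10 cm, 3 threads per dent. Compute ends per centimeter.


Formula: EPC = (dents per 10 cm * ends per dent) / 10
Step 1: Total ends per 10 cm = 191 * 3 = 573
Step 2: EPC = 573 / 10 = 57.3 ends/cm

57.3 ends/cm


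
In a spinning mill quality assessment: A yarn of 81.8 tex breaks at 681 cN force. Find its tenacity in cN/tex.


Formula: Tenacity = Breaking force / Linear density
Tenacity = 681 cN / 81.8 tex
Tenacity = 8.33 cN/tex

8.33 cN/tex


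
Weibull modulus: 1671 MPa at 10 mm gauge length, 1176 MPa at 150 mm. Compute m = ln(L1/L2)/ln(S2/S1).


Formula: m = ln(L1/L2) / ln(S2/S1)
Step 1: ln(L1/L2) = ln(10/150) = -2.70805
Step 2: S2/S1 = 1176/1671 = 0.70377
Step 3: ln(S2/S1) = ln(0.70377) = -0.35130
Step 4: m = -2.70805 / -0.35130 = 7.71

7.71 (Weibull m)


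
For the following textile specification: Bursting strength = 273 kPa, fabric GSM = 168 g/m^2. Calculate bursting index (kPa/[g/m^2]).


Formula: Bursting Index = Bursting Strength / Fabric GSM
BI = 273 kPa / 168 g/m^2
BI = 1.625 kPa/(g/m^2)

1.625 kPa/(g/m^2)


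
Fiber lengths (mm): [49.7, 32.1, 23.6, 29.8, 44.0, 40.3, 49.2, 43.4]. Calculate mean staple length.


Formula: Mean = sum of lengths / count
Sum = 49.7 + 32.1 + 23.6 + 29.8 + 44.0 + 40.3 + 49.2 + 43.4
Sum = 312.1 mm
Mean = 312.1 / 8 = 39.01 mm

39.01 mm


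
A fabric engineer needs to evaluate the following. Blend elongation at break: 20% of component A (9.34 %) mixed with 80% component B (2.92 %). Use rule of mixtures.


Formula: Blend property = (fraction_A * property_A) + (fraction_B * property_B)
Step 1: Contribution A = 20/100 * 9.34 % = 1.868 %
Step 2: Contribution B = 80/100 * 2.92 % = 2.336 %
Step 3: Blend elongation at break = 1.868 + 2.336 = 4.204 %

4.204 %


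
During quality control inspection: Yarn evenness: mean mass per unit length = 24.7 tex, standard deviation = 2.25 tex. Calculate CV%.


Formula: CV% = (standard deviation / mean) * 100
Step 1: Ratio = 2.25 / 24.7 = 0.091093
Step 2: CV% = 0.091093 * 100 = 9.1093% ≈ 9.1%

9.1%


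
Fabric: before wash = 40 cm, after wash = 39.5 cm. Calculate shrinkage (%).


Formula: Shrinkage% = ((L_before - L_after) / L_before) * 100
Step 1: Shrinkage = 40 - 39.5 = 0.5 cm
Step 2: Shrinkage% = (0.5 / 40) * 100
Step 3: Shrinkage% = 0.0125 * 100 = 1.25% ≈ 1.3%

1.3%


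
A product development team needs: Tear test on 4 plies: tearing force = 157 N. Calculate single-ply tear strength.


Formula: Per-ply strength = Total force / Number of plies
Per-ply = 157 N / 4
Per-ply = 39.25 N

39.25 N


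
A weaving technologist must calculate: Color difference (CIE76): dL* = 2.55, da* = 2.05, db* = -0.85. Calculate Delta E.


Formula: Delta E = sqrt(dL*^2 + da*^2 + db*^2)
Step 1: dL*^2 = 2.55^2 = 6.5025
Step 2: da*^2 = 2.05^2 = 4.2025
Step 3: db*^2 = (-0.85)^2 = 0.7225
Step 4: Sum = 6.5025 + 4.2025 + 0.7225 = 11.4275
Step 5: Delta E = sqrt(11.4275) = 3.38

3.38 Delta E


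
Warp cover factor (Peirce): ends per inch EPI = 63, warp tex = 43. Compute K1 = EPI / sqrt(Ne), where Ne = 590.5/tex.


Formula: K1 = EPI / sqrt(Ne), with Ne = 590.5 / tex_warp
Step 1: Ne = 590.5 / 43 = 13.733
Step 2: sqrt(Ne) = sqrt(13.733) = 3.7058
Step 3: K1 = 63 / 3.7058 = 17.0

17.0


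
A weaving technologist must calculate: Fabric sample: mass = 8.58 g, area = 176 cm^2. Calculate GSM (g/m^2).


Formula: GSM = mass_g / area_m2
Step 1: Convert area: 176 cm^2 = 176 / 10000 = 0.0176 m^2
Step 2: GSM = 8.58 g / 0.0176 m^2 = 487.5 g/m^2

487.5 g/m^2


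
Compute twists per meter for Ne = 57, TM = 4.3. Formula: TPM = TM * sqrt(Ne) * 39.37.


Formula: TPM = TM * sqrt(Ne) * 39.37
Step 1: sqrt(Ne) = sqrt(57) = 7.5498
Step 2: TM * sqrt(Ne) = 4.3 * 7.5498 = 32.4641
Step 3: TPM = 32.4641 * 39.37 = 1278 twists/m

1278 twists/m


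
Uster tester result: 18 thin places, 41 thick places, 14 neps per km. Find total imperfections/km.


Formula: Total = thin places + thick places + neps
Total = 18 + 41 + 14
Total = 73 imperfections/km

73 imperfections/km


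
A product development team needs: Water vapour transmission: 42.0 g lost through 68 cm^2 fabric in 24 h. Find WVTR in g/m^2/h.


Formula: WVTR = mass_loss / (area * time)
Step 1: Convert area: 68 cm^2 = 0.0068 m^2
Step 2: WVTR = 42.0 g / (0.0068 m^2 * 24 h)
Step 3: WVTR = 42.0 / 0.1632 = 257.4 g/m^2/h

257.4 g/m^2/h


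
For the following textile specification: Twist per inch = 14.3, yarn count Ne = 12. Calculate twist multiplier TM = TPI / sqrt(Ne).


Formula: TM = TPI / sqrt(Ne)
Step 1: sqrt(Ne) = sqrt(12) = 3.4641
Step 2: TM = 14.3 / 3.4641 = 4.13

4.13 TM


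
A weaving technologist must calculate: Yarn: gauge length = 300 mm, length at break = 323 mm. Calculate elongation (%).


Formula: Elongation (%) = ((L_break - L0) / L0) * 100
Step 1: Extension = 323 - 300 = 23 mm
Step 2: Elongation = (23 / 300) * 100
Step 3: Elongation = 0.076667 * 100 = 7.6667% ≈ 7.7%

7.7%


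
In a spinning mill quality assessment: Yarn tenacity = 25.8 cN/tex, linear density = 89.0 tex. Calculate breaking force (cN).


Formula: Breaking force = Tenacity * Linear density
F = 25.8 cN/tex * 89.0 tex
F = 2296.20 cN

2296.20 cN


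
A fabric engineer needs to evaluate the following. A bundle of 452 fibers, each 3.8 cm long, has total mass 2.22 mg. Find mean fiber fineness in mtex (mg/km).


Formula: fineness (mtex) = mass (mg) / total length (km) = (mass_mg / total_length_m) * 1000
Step 1: Convert fiber length: 3.8 cm = 0.038 m
Step 2: Total fiber length = 452 * 0.038 = 17.176 m
Step 3: Linear density = 2.22 mg / 17.176 m = 0.1293 mg/m
Step 4: fineness = 0.1293 * 1000 = 129.3 mtex

129.3 mtex


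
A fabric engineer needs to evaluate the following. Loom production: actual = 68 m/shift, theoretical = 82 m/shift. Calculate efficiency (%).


Formula: Efficiency% = (Actual output / Theoretical output) * 100
Efficiency% = (68 / 82) * 100
Efficiency% = 0.829268 * 100 = 82.9268% ≈ 82.9%

82.9%


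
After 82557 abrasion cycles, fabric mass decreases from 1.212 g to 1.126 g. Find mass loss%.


Formula: Mass loss% = ((m_before - m_after) / m_before) * 100
Step 1: Mass loss = 1.212 - 1.126 = 0.086 g
Step 2: Ratio = 0.086 / 1.212 = 0.0709571
Step 3: Mass loss% = 0.0709571 * 100 = 7.09571% ≈ 7.10%

7.10%


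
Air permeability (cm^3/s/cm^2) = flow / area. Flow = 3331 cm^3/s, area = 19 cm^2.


Formula: Air Permeability = Airflow / Test Area
AP = 3331 cm^3/s / 19 cm^2
AP = 175.3 cm^3/s/cm^2

175.3 cm^3/s/cm^2


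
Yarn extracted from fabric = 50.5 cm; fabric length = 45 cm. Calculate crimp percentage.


Formula: Crimp% = ((L_yarn - L_fabric) / L_fabric) * 100
Step 1: Extension = 50.5 - 45 = 5.5 cm
Step 2: Crimp% = (5.5 / 45) * 100
Step 3: Crimp% = 0.122222 * 100 = 12.2222% ≈ 12.2%

12.2%


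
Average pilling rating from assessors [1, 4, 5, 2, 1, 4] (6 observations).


Formula: Mean = sum / count
Sum = 1 + 4 + 5 + 2 + 1 + 4 = 17
Mean = 17 / 6 = 2.8

2.8


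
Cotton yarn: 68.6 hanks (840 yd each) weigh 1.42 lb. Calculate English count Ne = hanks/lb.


Formula: Ne = hanks / mass_lb
Substituting: Ne = 68.6 / 1.42
Ne = 48.3

48.3 Ne


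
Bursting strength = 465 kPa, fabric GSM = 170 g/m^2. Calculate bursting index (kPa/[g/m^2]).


Formula: Bursting Index = Bursting Strength / Fabric GSM
BI = 465 kPa / 170 g/m^2
BI = 2.735 kPa/(g/m^2)

2.735 kPa/(g/m^2)


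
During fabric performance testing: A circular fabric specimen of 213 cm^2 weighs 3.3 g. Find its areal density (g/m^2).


Formula: GSM = mass_g / area_m2
Step 1: Convert area: 213 cm^2 = 213 / 10000 = 0.0213 m^2
Step 2: GSM = 3.3 g / 0.0213 m^2 = 154.9 g/m^2

154.9 g/m^2


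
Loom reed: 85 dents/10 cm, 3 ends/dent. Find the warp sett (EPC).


Formula: EPC = (dents per 10 cm * ends per dent) / 10
Step 1: Total ends per 10 cm = 85 * 3 = 255
Step 2: EPC = 255 / 10 = 25.5 ends/cm

25.5 ends/cm


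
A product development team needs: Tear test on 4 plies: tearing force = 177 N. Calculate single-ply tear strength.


Formula: Per-ply strength = Total force / Number of plies
Per-ply = 177 N / 4
Per-ply = 44.25 N

44.25 N


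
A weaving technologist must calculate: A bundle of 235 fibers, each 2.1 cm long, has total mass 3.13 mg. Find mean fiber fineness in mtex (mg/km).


Formula: fineness (mtex) = mass (mg) / total length (km) = (mass_mg / total_length_m) * 1000
Step 1: Convert fiber length: 2.1 cm = 0.021 m
Step 2: Total fiber length = 235 * 0.021 = 4.935 m
Step 3: Linear density = 3.13 mg / 4.935 m = 0.6342 mg/m
Step 4: fineness = 0.6342 * 1000 = 634.2 mtex

634.2 mtex


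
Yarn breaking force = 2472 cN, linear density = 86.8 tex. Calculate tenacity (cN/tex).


Formula: Tenacity = Breaking force / Linear density
Tenacity = 2472 cN / 86.8 tex
Tenacity = 28.48 cN/tex

28.48 cN/tex


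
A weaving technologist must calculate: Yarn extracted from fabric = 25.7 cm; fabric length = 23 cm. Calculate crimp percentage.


Formula: Crimp% = ((L_yarn - L_fabric) / L_fabric) * 100
Step 1: Extension = 25.7 - 23 = 2.7 cm
Step 2: Crimp% = (2.7 / 23) * 100
Step 3: Crimp% = 0.117391 * 100 = 11.7391% ≈ 11.7%

11.7%


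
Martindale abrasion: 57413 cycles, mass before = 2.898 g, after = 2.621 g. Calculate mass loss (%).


Formula: Mass loss% = ((m_before - m_after) / m_before) * 100
Step 1: Mass loss = 2.898 - 2.621 = 0.277 g
Step 2: Ratio = 0.277 / 2.898 = 0.0955832
Step 3: Mass loss% = 0.0955832 * 100 = 9.55832% ≈ 9.56%

9.56%


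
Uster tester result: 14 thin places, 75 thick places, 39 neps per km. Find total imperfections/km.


Formula: Total = thin places + thick places + neps
Total = 14 + 75 + 39
Total = 128 imperfections/km

128 imperfections/km


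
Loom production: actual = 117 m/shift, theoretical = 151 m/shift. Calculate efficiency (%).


Formula: Efficiency% = (Actual output / Theoretical output) * 100
Efficiency% = (117 / 151) * 100
Efficiency% = 0.774834 * 100 = 77.4834% ≈ 77.5%

77.5%


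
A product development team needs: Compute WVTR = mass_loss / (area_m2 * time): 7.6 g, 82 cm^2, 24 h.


Formula: WVTR = mass_loss / (area * time)
Step 1: Convert area: 82 cm^2 = 0.0082 m^2
Step 2: WVTR = 7.6 g / (0.0082 m^2 * 24 h)
Step 3: WVTR = 7.6 / 0.1968 = 38.6 g/m^2/h

38.6 g/m^2/h


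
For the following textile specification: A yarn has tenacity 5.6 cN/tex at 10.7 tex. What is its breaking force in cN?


Formula: Breaking force = Tenacity * Linear density
F = 5.6 cN/tex * 10.7 tex
F = 59.92 cN

59.92 cN


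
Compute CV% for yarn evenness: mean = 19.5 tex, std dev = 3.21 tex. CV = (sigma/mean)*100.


Formula: CV% = (standard deviation / mean) * 100
Step 1: Ratio = 3.21 / 19.5 = 0.164615
Step 2: CV% = 0.164615 * 100 = 16.4615% ≈ 16.5%

16.5%


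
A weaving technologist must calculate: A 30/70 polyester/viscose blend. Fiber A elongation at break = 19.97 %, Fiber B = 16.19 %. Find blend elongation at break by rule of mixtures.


Formula: Blend property = (fraction_A * property_A) + (fraction_B * property_B)
Step 1: Contribution A = 30/100 * 19.97 % = 5.991 %
Step 2: Contribution B = 70/100 * 16.19 % = 11.333 %
Step 3: Blend elongation at break = 5.991 + 11.333 = 17.324 %

17.324 %


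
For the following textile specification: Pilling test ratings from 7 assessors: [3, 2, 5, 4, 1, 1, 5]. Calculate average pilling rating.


Formula: Mean = sum / count
Sum = 3 + 2 + 5 + 4 + 1 + 1 + 5 = 21
Mean = 21 / 7 = 3.0

3.0


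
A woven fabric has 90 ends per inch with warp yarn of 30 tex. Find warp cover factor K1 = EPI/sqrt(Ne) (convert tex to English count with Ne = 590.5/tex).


Formula: K1 = EPI / sqrt(Ne), with Ne = 590.5 / tex_warp
Step 1: Ne = 590.5 / 30 = 19.683
Step 2: sqrt(Ne) = sqrt(19.683) = 4.4366
Step 3: K1 = 90 / 4.4366 = 20.3

20.3


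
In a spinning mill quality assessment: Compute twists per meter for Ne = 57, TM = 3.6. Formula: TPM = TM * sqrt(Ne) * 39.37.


Formula: TPM = TM * sqrt(Ne) * 39.37
Step 1: sqrt(Ne) = sqrt(57) = 7.5498
Step 2: TM * sqrt(Ne) = 3.6 * 7.5498 = 27.1793
Step 3: TPM = 27.1793 * 39.37 = 1070 twists/m

1070 twists/m


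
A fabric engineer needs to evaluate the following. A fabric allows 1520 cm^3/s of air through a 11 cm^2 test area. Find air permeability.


Formula: Air Permeability = Airflow / Test Area
AP = 1520 cm^3/s / 11 cm^2
AP = 138.2 cm^3/s/cm^2

138.2 cm^3/s/cm^2


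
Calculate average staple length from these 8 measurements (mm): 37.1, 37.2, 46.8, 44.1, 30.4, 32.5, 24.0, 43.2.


Formula: Mean = sum of lengths / count
Sum = 37.1 + 37.2 + 46.8 + 44.1 + 30.4 + 32.5 + 24.0 + 43.2
Sum = 295.3 mm
Mean = 295.3 / 8 = 36.91 mm

36.91 mm


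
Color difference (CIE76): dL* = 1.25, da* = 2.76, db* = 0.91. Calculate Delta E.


Formula: Delta E = sqrt(dL*^2 + da*^2 + db*^2)
Step 1: dL*^2 = 1.25^2 = 1.5625
Step 2: da*^2 = 2.76^2 = 7.6176
Step 3: db*^2 = 0.91^2 = 0.8281
Step 4: Sum = 1.5625 + 7.6176 + 0.8281 = 10.0082
Step 5: Delta E = sqrt(10.0082) = 3.16

3.16 Delta E


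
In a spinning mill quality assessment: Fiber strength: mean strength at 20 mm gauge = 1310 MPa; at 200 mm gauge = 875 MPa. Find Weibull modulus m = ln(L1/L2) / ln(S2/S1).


Formula: m = ln(L1/L2) / ln(S2/S1)
Step 1: ln(L1/L2) = ln(20/200) = -2.30259
Step 2: S2/S1 = 875/1310 = 0.66794
Step 3: ln(S2/S1) = ln(0.66794) = -0.40356
Step 4: m = -2.30259 / -0.40356 = 5.71

5.71 (Weibull m)


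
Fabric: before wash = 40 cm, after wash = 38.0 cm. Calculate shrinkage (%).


Formula: Shrinkage% = ((L_before - L_after) / L_before) * 100
Step 1: Shrinkage = 40 - 38.0 = 2.0 cm
Step 2: Shrinkage% = (2.0 / 40) * 100
Step 3: Shrinkage% = 0.05 * 100 = 5.0%

5.0%


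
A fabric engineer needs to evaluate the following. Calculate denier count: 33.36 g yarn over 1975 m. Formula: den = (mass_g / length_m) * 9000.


Formula: den = (mass_g / length_m) * 9000
Substituting: den = (33.36 / 1975) * 9000
Intermediate: 33.36 / 1975 = 0.01689114 g/m
den = 0.01689114 * 9000 = 152.0 denier

152.0 denier


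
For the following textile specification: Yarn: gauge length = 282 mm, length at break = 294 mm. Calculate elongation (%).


Formula: Elongation (%) = ((L_break - L0) / L0) * 100
Step 1: Extension = 294 - 282 = 12 mm
Step 2: Elongation = (12 / 282) * 100
Step 3: Elongation = 0.042553 * 100 = 4.2553% ≈ 4.3%

4.3%


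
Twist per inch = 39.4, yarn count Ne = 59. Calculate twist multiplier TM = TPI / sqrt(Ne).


Formula: TM = TPI / sqrt(Ne)
Step 1: sqrt(Ne) = sqrt(59) = 7.6811
Step 2: TM = 39.4 / 7.6811 = 5.13

5.13 TM


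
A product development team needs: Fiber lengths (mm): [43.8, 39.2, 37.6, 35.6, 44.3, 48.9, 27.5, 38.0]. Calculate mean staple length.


Formula: Mean = sum of lengths / count
Sum = 43.8 + 39.2 + 37.6 + 35.6 + 44.3 + 48.9 + 27.5 + 38.0
Sum = 314.9 mm
Mean = 314.9 / 8 = 39.36 mm

39.36 mm


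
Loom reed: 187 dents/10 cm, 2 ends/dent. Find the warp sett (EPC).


Formula: EPC = (dents per 10 cm * ends per dent) / 10
Step 1: Total ends per 10 cm = 187 * 2 = 374
Step 2: EPC = 374 / 10 = 37.4 ends/cm

37.4 ends/cm


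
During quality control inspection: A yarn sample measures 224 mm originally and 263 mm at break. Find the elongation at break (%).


Formula: Elongation (%) = ((L_break - L0) / L0) * 100
Step 1: Extension = 263 - 224 = 39 mm
Step 2: Elongation = (39 / 224) * 100
Step 3: Elongation = 0.174107 * 100 = 17.4107% ≈ 17.4%

17.4%


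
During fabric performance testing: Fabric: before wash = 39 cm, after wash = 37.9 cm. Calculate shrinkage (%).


Formula: Shrinkage% = ((L_before - L_after) / L_before) * 100
Step 1: Shrinkage = 39 - 37.9 = 1.1 cm
Step 2: Shrinkage% = (1.1 / 39) * 100
Step 3: Shrinkage% = 0.028205 * 100 = 2.8205% ≈ 2.8%

2.8%


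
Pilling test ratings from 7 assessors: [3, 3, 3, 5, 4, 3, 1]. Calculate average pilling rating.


Formula: Mean = sum / count
Sum = 3 + 3 + 3 + 5 + 4 + 3 + 1 = 22
Mean = 22 / 7 = 3.1

3.1


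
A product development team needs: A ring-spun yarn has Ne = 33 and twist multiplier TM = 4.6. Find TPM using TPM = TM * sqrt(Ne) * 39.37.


Formula: TPM = TM * sqrt(Ne) * 39.37
Step 1: sqrt(Ne) = sqrt(33) = 5.7446
Step 2: TM * sqrt(Ne) = 4.6 * 5.7446 = 26.4252
Step 3: TPM = 26.4252 * 39.37 = 1040 twists/m

1040 twists/m


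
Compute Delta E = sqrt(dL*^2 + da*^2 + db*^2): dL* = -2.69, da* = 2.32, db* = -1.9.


Formula: Delta E = sqrt(dL*^2 + da*^2 + db*^2)
Step 1: dL*^2 = (-2.69)^2 = 7.2361
Step 2: da*^2 = 2.32^2 = 5.3824
Step 3: db*^2 = (-1.9)^2 = 3.61
Step 4: Sum = 7.2361 + 5.3824 + 3.61 = 16.2285
Step 5: Delta E = sqrt(16.2285) = 4.03

4.03 Delta E


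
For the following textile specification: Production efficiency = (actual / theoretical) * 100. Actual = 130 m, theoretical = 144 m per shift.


Formula: Efficiency% = (Actual output / Theoretical output) * 100
Efficiency% = (130 / 144) * 100
Efficiency% = 0.902778 * 100 = 90.2778% ≈ 90.3%

90.3%


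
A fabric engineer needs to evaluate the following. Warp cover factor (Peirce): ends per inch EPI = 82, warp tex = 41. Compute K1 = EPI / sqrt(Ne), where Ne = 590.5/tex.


Formula: K1 = EPI / sqrt(Ne), with Ne = 590.5 / tex_warp
Step 1: Ne = 590.5 / 41 = 14.402
Step 2: sqrt(Ne) = sqrt(14.402) = 3.795
Step 3: K1 = 82 / 3.795 = 21.6

21.6


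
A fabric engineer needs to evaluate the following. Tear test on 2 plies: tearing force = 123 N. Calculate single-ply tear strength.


Formula: Per-ply strength = Total force / Number of plies
Per-ply = 123 N / 2
Per-ply = 61.5 N

61.5 N


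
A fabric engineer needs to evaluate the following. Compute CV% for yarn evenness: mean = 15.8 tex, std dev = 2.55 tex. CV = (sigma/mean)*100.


Formula: CV% = (standard deviation / mean) * 100
Step 1: Ratio = 2.55 / 15.8 = 0.161392
Step 2: CV% = 0.161392 * 100 = 16.1392% ≈ 16.1%

16.1%


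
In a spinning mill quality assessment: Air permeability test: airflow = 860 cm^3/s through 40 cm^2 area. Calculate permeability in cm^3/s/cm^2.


Formula: Air Permeability = Airflow / Test Area
AP = 860 cm^3/s / 40 cm^2
AP = 21.5 cm^3/s/cm^2

21.5 cm^3/s/cm^2


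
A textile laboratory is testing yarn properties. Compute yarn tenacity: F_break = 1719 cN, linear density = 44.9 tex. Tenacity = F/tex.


Formula: Tenacity = Breaking force / Linear density
Tenacity = 1719 cN / 44.9 tex
Tenacity = 38.29 cN/tex

38.29 cN/tex


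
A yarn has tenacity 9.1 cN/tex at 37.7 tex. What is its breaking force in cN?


Formula: Breaking force = Tenacity * Linear density
F = 9.1 cN/tex * 37.7 tex
F = 343.07 cN

343.07 cN


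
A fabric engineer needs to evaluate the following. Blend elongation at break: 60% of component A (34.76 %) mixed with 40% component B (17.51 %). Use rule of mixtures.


Formula: Blend property = (fraction_A * property_A) + (fraction_B * property_B)
Step 1: Contribution A = 60/100 * 34.76 % = 20.856 %
Step 2: Contribution B = 40/100 * 17.51 % = 7.004 %
Step 3: Blend elongation at break = 20.856 + 7.004 = 27.86 %

27.86 %


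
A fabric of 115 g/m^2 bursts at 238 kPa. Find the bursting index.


Formula: Bursting Index = Bursting Strength / Fabric GSM
BI = 238 kPa / 115 g/m^2
BI = 2.070 kPa/(g/m^2)

2.070 kPa/(g/m^2)


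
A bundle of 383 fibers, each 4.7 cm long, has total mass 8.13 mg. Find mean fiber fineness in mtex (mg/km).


Formula: fineness (mtex) = mass (mg) / total length (km) = (mass_mg / total_length_m) * 1000
Step 1: Convert fiber length: 4.7 cm = 0.047 m
Step 2: Total fiber length = 383 * 0.047 = 18.001 m
Step 3: Linear density = 8.13 mg / 18.001 m = 0.4516 mg/m
Step 4: fineness = 0.4516 * 1000 = 451.6 mtex

451.6 mtex


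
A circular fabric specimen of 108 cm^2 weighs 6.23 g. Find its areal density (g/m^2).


Formula: GSM = mass_g / area_m2
Step 1: Convert area: 108 cm^2 = 108 / 10000 = 0.0108 m^2
Step 2: GSM = 6.23 g / 0.0108 m^2 = 576.9 g/m^2

576.9 g/m^2


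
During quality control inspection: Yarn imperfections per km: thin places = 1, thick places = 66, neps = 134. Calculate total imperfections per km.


Formula: Total = thin places + thick places + neps
Total = 1 + 66 + 134
Total = 201 imperfections/km

201 imperfections/km


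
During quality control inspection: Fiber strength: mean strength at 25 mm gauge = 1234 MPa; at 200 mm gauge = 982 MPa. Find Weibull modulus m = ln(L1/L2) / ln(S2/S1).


Formula: m = ln(L1/L2) / ln(S2/S1)
Step 1: ln(L1/L2) = ln(25/200) = -2.07944
Step 2: S2/S1 = 982/1234 = 0.79579
Step 3: ln(S2/S1) = ln(0.79579) = -0.22842
Step 4: m = -2.07944 / -0.22842 = 9.10

9.10 (Weibull m)


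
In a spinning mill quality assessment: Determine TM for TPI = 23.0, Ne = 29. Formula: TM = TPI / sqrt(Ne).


Formula: TM = TPI / sqrt(Ne)
Step 1: sqrt(Ne) = sqrt(29) = 5.3852
Step 2: TM = 23.0 / 5.3852 = 4.27

4.27 TM


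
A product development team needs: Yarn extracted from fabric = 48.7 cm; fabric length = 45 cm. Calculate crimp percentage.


Formula: Crimp% = ((L_yarn - L_fabric) / L_fabric) * 100
Step 1: Extension = 48.7 - 45 = 3.7 cm
Step 2: Crimp% = (3.7 / 45) * 100
Step 3: Crimp% = 0.082222 * 100 = 8.2222% ≈ 8.2%

8.2%


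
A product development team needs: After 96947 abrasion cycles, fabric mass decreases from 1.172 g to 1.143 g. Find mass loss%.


Formula: Mass loss% = ((m_before - m_after) / m_before) * 100
Step 1: Mass loss = 1.172 - 1.143 = 0.029 g
Step 2: Ratio = 0.029 / 1.172 = 0.024744
Step 3: Mass loss% = 0.024744 * 100 = 2.4744% ≈ 2.47%

2.47%


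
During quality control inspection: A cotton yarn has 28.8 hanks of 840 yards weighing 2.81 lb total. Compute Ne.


Formula: Ne = hanks / mass_lb
Substituting: Ne = 28.8 / 2.81
Ne = 10.2

10.2 Ne


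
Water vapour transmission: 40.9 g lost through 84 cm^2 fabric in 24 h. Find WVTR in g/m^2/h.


Formula: WVTR = mass_loss / (area * time)
Step 1: Convert area: 84 cm^2 = 0.0084 m^2
Step 2: WVTR = 40.9 g / (0.0084 m^2 * 24 h)
Step 3: WVTR = 40.9 / 0.2016 = 202.9 g/m^2/h

202.9 g/m^2/h


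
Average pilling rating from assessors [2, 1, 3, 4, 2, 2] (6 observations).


Formula: Mean = sum / count
Sum = 2 + 1 + 3 + 4 + 2 + 2 = 14
Mean = 14 / 6 = 2.3

2.3


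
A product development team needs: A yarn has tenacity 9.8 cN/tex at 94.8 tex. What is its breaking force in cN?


Formula: Breaking force = Tenacity * Linear density
F = 9.8 cN/tex * 94.8 tex
F = 929.04 cN

929.04 cN


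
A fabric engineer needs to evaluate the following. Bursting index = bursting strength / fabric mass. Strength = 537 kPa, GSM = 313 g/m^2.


Formula: Bursting Index = Bursting Strength / Fabric GSM
BI = 537 kPa / 313 g/m^2
BI = 1.716 kPa/(g/m^2)

1.716 kPa/(g/m^2)


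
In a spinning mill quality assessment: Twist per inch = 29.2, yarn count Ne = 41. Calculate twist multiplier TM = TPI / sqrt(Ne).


Formula: TM = TPI / sqrt(Ne)
Step 1: sqrt(Ne) = sqrt(41) = 6.4031
Step 2: TM = 29.2 / 6.4031 = 4.56

4.56 TM


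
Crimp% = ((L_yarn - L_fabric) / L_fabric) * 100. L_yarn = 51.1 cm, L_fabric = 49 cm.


Formula: Crimp% = ((L_yarn - L_fabric) / L_fabric) * 100
Step 1: Extension = 51.1 - 49 = 2.1 cm
Step 2: Crimp% = (2.1 / 49) * 100
Step 3: Crimp% = 0.042857 * 100 = 4.2857% ≈ 4.3%

4.3%


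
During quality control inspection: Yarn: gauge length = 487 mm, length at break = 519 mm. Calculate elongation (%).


Formula: Elongation (%) = ((L_break - L0) / L0) * 100
Step 1: Extension = 519 - 487 = 32 mm
Step 2: Elongation = (32 / 487) * 100
Step 3: Elongation = 0.065708 * 100 = 6.5708% ≈ 6.6%

6.6%


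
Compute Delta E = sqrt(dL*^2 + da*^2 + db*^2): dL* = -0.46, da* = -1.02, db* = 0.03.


Formula: Delta E = sqrt(dL*^2 + da*^2 + db*^2)
Step 1: dL*^2 = (-0.46)^2 = 0.2116
Step 2: da*^2 = (-1.02)^2 = 1.0404
Step 3: db*^2 = 0.03^2 = 0.0009
Step 4: Sum = 0.2116 + 1.0404 + 0.0009 = 1.2529
Step 5: Delta E = sqrt(1.2529) = 1.12

1.12 Delta E


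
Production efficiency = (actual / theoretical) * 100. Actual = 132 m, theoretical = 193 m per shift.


Formula: Efficiency% = (Actual output / Theoretical output) * 100
Efficiency% = (132 / 193) * 100
Efficiency% = 0.683938 * 100 = 68.3938% ≈ 68.4%

68.4%


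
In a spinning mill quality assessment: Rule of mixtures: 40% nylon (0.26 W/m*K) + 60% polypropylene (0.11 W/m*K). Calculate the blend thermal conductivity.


Formula: Blend property = (fraction_A * property_A) + (fraction_B * property_B)
Step 1: Contribution A = 40/100 * 0.26 W/m*K = 0.104 W/m*K
Step 2: Contribution B = 60/100 * 0.11 W/m*K = 0.066 W/m*K
Step 3: Blend thermal conductivity = 0.104 + 0.066 = 0.17 W/m*K

0.17 W/m*K


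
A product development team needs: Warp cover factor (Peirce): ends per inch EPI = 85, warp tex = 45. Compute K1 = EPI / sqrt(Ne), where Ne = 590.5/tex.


Formula: K1 = EPI / sqrt(Ne), with Ne = 590.5 / tex_warp
Step 1: Ne = 590.5 / 45 = 13.122
Step 2: sqrt(Ne) = sqrt(13.122) = 3.6224
Step 3: K1 = 85 / 3.6224 = 23.5

23.5


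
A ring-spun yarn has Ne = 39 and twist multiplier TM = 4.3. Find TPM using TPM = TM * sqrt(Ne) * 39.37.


Formula: TPM = TM * sqrt(Ne) * 39.37
Step 1: sqrt(Ne) = sqrt(39) = 6.245
Step 2: TM * sqrt(Ne) = 4.3 * 6.245 = 26.8535
Step 3: TPM = 26.8535 * 39.37 = 1057 twists/m

1057 twists/m
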